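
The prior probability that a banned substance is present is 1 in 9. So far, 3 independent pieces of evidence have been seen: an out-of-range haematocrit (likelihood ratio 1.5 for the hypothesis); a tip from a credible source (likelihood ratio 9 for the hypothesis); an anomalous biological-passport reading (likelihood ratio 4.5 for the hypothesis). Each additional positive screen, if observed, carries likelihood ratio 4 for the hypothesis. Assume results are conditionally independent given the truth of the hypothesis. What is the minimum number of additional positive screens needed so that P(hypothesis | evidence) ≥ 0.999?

4

Prior odds = (1/9)/(8/9) = 0.125.
Combined Bayes factor of the evidence already in hand = 1.5 × 9 × 4.5 = 60.75.
Odds after that evidence = 0.125 × 60.75 = 7.59375.
Target odds = 0.999/0.001 = 999.
Need 4ⁿ ≥ 999 ÷ 7.59375 = 1184/9.
4³ = 64 falls short of 1184/9 but 4⁴ = 256 reaches it, so n = 4.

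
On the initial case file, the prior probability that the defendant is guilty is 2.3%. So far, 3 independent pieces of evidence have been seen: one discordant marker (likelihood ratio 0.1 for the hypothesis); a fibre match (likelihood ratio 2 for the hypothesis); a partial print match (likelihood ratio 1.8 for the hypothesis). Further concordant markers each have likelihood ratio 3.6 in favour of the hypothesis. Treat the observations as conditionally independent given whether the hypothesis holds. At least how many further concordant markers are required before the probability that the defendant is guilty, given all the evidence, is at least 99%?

Prior odds = 0.023/0.977 = 23/977.
Combined Bayes factor of the evidence already in hand = 0.1 × 2 × 1.8 = 0.36.
Odds after that evidence = (23/977) × 0.36 = 207/24425.
Target odds = 0.99/0.01 = 99.
Need 3.6ⁿ ≥ 99 ÷ (207/24425) = 268675/23.
3.6⁷ = 612220032/78125 falls short of 268675/23 but 3.6⁸ ≈28211.1 reaches it, so n = 8.

8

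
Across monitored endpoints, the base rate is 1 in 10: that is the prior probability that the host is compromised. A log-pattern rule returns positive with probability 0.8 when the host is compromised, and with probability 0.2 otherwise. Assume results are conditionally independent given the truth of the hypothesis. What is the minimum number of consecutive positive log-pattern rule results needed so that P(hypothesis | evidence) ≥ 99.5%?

Prior odds = 0.1/0.9 = 1/9.
Likelihood ratio of a positive result = 0.8/0.2 = 4.
Target odds: 0.995 ÷ 0.005 = 199.
Require 4ⁿ ≥ 199 ÷ (1/9) = 1791.
4⁵ = 1024 falls short of 1791 but 4⁶ = 4096 reaches it, so n = 6.

6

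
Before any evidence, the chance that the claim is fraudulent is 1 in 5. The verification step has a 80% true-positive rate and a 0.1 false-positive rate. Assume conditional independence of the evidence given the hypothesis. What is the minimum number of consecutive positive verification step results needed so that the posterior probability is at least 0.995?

4

Prior odds = 0.2/0.8 = 0.25.
Likelihood ratio of a positive result = 0.8/0.1 = 8.
Target odds: 0.995 ÷ 0.005 = 199.
Need 0.25 × 8ⁿ ≥ 199, i.e. 8ⁿ ≥ 796.
8³ = 512 falls short of 796 but 8⁴ = 4096 reaches it, so n = 4.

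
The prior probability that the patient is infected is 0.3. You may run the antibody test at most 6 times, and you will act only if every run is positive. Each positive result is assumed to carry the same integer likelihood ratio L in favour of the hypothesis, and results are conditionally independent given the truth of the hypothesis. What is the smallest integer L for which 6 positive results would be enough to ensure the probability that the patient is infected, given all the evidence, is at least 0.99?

Prior odds = 0.3/0.7 = 3/7.
Target odds = 0.99/0.01 = 99.
Need L⁶ ≥ 99 ÷ (3/7) = 231.
2⁶ = 64 < 231 ≤ 729 = 3⁶, so L = 3.

3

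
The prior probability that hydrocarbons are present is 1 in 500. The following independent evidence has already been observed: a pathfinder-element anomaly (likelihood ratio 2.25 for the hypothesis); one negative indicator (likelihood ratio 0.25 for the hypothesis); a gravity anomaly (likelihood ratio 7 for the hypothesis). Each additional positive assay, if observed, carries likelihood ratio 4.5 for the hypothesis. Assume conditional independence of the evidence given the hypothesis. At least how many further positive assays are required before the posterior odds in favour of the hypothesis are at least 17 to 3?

Prior odds = 0.002/0.998 = 1/499.
Combined Bayes factor of the evidence already in hand = 2.25 × 0.25 × 7 = 3.9375.
Odds after that evidence = (1/499) × 3.9375 = 63/7984.
Target odds = 17/3.
Need 4.5ⁿ ≥ 17/3 ÷ (63/7984) = 135728/189.
4.5⁴ = 410.0625 falls short of 135728/189 but 4.5⁵ = 1845.28125 reaches it, so n = 5.

5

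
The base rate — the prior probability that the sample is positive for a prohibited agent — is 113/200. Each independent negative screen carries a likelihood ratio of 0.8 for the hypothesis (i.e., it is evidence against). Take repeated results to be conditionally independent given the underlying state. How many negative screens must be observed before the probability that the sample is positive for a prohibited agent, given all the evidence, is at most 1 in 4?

7

Prior odds = 0.565/0.435 = 113/87.
Likelihood ratio per negative screen = 0.8.
Target odds: 0.25 ÷ 0.75 = 1/3.
Require 0.8ⁿ ≤ 1/3 ÷ (113/87) = 29/113.
0.8⁶ = 4096/15625 is still above 29/113 but 0.8⁷ = 16384/78125 is at or below it, so n = 7.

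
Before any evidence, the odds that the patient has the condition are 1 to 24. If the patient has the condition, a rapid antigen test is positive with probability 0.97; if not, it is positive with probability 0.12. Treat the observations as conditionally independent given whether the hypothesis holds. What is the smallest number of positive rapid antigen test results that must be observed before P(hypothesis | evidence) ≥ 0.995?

Prior odds = 1/24.
Likelihood ratio of a positive = 0.97/0.12 = 97/12.
Target odds: 0.995 ÷ 0.005 = 199.
Need (1/24) × (97/12)ⁿ ≥ 199, i.e. (97/12)ⁿ ≥ 4776.
(97/12)⁴ = 88529281/20736 falls short of 4776 but (97/12)⁵ ≈34510.6 reaches it, so n = 5.

5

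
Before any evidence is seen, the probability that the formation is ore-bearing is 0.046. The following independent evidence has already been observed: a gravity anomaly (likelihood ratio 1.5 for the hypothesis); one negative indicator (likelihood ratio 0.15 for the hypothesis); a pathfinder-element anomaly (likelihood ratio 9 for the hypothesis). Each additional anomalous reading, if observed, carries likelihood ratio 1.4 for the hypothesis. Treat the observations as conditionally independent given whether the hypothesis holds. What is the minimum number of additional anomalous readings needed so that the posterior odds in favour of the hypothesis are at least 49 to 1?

19

Prior odds = 0.046/0.954 = 23/477.
Combined Bayes factor of the evidence already in hand = 1.5 × 0.15 × 9 = 2.025.
Odds after that evidence = (23/477) × 2.025 = 207/2120.
Target odds = 49.
Need 1.4ⁿ ≥ 49 ÷ (207/2120) = 103880/207.
1.4¹⁸ ≈426.879 falls short of 103880/207 but 1.4¹⁹ ≈597.63 reaches it, so n = 19.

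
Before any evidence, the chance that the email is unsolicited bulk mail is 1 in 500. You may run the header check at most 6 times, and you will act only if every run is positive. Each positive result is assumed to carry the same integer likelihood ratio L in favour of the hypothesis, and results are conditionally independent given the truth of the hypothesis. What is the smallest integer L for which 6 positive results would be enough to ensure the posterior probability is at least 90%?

Prior odds = 0.002/0.998 = 1/499.
Target odds = 0.9/0.1 = 9.
Need L⁶ ≥ 9 ÷ (1/499) = 4491.
4⁶ = 4096 < 4491 ≤ 15625 = 5⁶, so L = 5.

5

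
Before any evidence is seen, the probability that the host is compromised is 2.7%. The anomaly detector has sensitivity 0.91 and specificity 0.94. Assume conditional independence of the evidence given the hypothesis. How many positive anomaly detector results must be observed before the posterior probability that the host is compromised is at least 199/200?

4

Prior odds = 0.027/0.973 = 27/973.
False-positive rate = 1 − 0.94 = 0.06; likelihood ratio of a positive = 0.91/0.06 = 91/6.
Target posterior odds = 0.995/0.005 = 199.
Require (91/6)ⁿ ≥ 199 ÷ (27/973) = 193627/27.
(91/6)³ = 753571/216 falls short of 193627/27 but (91/6)⁴ = 68574961/1296 reaches it, so n = 4.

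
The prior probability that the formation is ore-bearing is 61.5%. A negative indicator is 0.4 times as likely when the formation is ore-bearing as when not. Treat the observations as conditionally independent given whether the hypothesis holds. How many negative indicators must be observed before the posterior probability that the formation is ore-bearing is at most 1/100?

6

Prior odds: 0.615 ÷ 0.385 = 123/77.
Likelihood ratio per negative indicator = 0.4.
Target odds: 0.01 ÷ 0.99 = 1/99.
Require 0.4ⁿ ≤ 1/99 ÷ (123/77) = 7/1107.
0.4⁵ = 0.01024 is still above 7/1107 but 0.4⁶ = 64/15625 is at or below it, so n = 6.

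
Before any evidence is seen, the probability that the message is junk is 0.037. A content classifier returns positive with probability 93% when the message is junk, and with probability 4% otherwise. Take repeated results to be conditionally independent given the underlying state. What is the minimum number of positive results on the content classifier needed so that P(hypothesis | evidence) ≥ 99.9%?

4

Prior odds = 0.037/0.963 = 37/963.
Likelihood ratio of a positive result = 0.93/0.04 = 23.25.
Target odds: 0.999 ÷ 0.001 = 999.
Require 23.25ⁿ ≥ 999 ÷ (37/963) = 26001.
23.25³ = 804357/64 falls short of 26001 but 23.25⁴ = 74805201/256 reaches it, so n = 4.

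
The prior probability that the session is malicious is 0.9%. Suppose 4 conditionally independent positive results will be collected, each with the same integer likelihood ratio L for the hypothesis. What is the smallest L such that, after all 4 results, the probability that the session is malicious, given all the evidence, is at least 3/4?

5

Prior odds = 0.009/0.991 = 9/991.
Target odds = 0.75/0.25 = 3.
Need L⁴ ≥ 3 ÷ (9/991) = 991/3.
4⁴ = 256 < 991/3 ≤ 625 = 5⁴, so L = 5.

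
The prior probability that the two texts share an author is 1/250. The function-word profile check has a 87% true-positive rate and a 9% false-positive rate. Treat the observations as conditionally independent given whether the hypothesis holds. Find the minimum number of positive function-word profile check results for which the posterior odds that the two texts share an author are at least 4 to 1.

4

Prior odds = 0.004/0.996 = 1/249.
Likelihood ratio of a positive result = 0.87/0.09 = 29/3.
Target odds = 4.
Require (29/3)ⁿ ≥ 4 ÷ (1/249) = 996.
(29/3)³ = 24389/27 falls short of 996 but (29/3)⁴ = 707281/81 reaches it, so n = 4.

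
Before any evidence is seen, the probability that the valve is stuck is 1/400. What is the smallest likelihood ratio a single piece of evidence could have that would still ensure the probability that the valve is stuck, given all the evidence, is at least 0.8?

1596

Prior odds = 0.0025/0.9975 = 1/399.
Target odds = 0.8/0.2 = 4.
Required Bayes factor = 4 ÷ (1/399) = 1596.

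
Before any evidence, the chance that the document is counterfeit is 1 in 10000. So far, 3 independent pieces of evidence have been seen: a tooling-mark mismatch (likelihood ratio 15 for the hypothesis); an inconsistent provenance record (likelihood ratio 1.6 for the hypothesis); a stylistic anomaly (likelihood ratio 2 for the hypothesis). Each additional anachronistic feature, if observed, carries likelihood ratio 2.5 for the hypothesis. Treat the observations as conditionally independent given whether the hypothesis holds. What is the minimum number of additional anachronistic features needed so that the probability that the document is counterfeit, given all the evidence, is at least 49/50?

11

Prior odds = 0.0001/0.9999 = 1/9999.
Combined Bayes factor of the evidence already in hand = 15 × 1.6 × 2 = 48.
Odds after that evidence = (1/9999) × 48 = 16/3333.
Target odds = 0.98/0.02 = 49.
Need 2.5ⁿ ≥ 49 ÷ (16/3333) = 10207.3125.
2.5¹⁰ = 9765625/1024 falls short of 10207.3125 but 2.5¹¹ = 48828125/2048 reaches it, so n = 11.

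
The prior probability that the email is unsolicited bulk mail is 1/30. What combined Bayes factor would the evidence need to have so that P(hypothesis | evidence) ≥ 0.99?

Prior odds = (1/30)/(29/30) = 1/29.
Target odds = 0.99/0.01 = 99.
Required Bayes factor = 99 ÷ (1/29) = 2871.

2871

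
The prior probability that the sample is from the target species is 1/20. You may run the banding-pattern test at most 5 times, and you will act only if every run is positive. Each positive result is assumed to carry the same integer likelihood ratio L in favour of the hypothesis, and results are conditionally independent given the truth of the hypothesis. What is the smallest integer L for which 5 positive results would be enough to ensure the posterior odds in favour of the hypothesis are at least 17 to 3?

3

Prior odds = 0.05/0.95 = 1/19.
Target odds = 17/3.
Need L⁵ ≥ 17/3 ÷ (1/19) = 323/3.
2⁵ = 32 < 323/3 ≤ 243 = 3⁵, so L = 3.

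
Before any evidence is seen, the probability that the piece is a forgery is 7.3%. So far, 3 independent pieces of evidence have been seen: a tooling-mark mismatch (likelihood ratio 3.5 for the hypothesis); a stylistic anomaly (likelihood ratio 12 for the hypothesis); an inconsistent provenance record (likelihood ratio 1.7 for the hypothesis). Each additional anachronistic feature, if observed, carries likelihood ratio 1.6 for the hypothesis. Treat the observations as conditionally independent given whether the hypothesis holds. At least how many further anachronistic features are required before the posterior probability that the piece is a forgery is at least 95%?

Prior odds = 0.073/0.927 = 73/927.
Combined Bayes factor of the evidence already in hand = 3.5 × 12 × 1.7 = 71.4.
Odds after that evidence = (73/927) × 71.4 = 8687/1545.
Target odds = 0.95/0.05 = 19.
Need 1.6ⁿ ≥ 19 ÷ (8687/1545) = 29355/8687.
1.6² = 2.56 falls short of 29355/8687 but 1.6³ = 4.096 reaches it, so n = 3.

3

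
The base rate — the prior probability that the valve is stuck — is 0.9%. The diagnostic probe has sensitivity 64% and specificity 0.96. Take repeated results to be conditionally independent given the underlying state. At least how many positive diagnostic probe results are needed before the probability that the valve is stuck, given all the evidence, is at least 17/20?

Prior odds = 0.009/0.991 = 9/991.
False-positive rate = 1 − 0.96 = 0.04; likelihood ratio of a positive = 0.64/0.04 = 16.
Target posterior odds = 0.85/0.15 = 17/3.
Require 16ⁿ ≥ 17/3 ÷ (9/991) = 16847/27.
16² = 256 falls short of 16847/27 but 16³ = 4096 reaches it, so n = 3.

3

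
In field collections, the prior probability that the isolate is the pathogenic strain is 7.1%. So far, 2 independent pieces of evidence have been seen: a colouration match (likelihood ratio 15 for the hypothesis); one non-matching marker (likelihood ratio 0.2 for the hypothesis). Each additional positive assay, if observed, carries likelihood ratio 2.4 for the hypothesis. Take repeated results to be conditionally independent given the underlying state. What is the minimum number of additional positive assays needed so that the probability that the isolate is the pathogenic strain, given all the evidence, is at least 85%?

Prior odds = 0.071/0.929 = 71/929.
Combined Bayes factor of the evidence already in hand = 15 × 0.2 = 3.
Odds after that evidence = (71/929) × 3 = 213/929.
Target odds = 0.85/0.15 = 17/3.
Need 2.4ⁿ ≥ 17/3 ÷ (213/929) = 15793/639.
2.4³ = 13.824 falls short of 15793/639 but 2.4⁴ = 33.1776 reaches it, so n = 4.

4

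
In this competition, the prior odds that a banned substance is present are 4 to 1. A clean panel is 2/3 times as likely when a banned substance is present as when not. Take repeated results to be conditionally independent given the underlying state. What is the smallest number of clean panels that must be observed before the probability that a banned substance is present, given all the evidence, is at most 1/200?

Prior odds = 4.
Likelihood ratio per clean panel = 2/3.
Target odds: 0.005 ÷ 0.995 = 1/199.
Require (2/3)ⁿ ≤ 1/199 ÷ 4 = 1/796.
(2/3)¹⁶ = 65536/43046721 is still above 1/796 but (2/3)¹⁷ = 131072/129140163 is at or below it, so n = 17.

17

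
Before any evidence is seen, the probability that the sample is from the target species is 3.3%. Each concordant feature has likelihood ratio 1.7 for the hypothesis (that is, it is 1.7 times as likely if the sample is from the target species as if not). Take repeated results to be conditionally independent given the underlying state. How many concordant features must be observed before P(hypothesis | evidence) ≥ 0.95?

Prior odds: 0.033 ÷ 0.967 = 33/967.
Likelihood ratio per concordant feature = 1.7.
Target posterior odds = 0.95/0.05 = 19.
Require 1.7ⁿ ≥ 19 ÷ (33/967) = 18373/33.
1.7¹¹ ≈342.719 falls short of 18373/33 but 1.7¹² ≈582.622 reaches it, so n = 12.

12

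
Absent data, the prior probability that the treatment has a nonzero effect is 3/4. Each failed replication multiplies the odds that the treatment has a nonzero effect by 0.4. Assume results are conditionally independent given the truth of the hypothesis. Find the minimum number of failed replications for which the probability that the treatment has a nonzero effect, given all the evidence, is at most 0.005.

7

Prior odds: 0.75 ÷ 0.25 = 3.
Likelihood ratio per failed replication = 0.4.
Target posterior odds = 0.005/0.995 = 1/199.
Need 3 × 0.4ⁿ ≤ 1/199, i.e. 0.4ⁿ ≤ 1/597.
0.4⁶ = 64/15625 is still above 1/597 but 0.4⁷ = 128/78125 is at or below it, so n = 7.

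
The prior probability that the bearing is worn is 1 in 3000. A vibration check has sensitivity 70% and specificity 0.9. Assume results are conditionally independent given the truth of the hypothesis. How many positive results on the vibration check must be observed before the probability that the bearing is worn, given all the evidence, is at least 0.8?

5

Prior odds: (1/3000) ÷ (2999/3000) = 1/2999.
False-positive rate = 1 − 0.9 = 0.1; likelihood ratio of a positive = 0.7/0.1 = 7.
Target odds: 0.8 ÷ 0.2 = 4.
Need (1/2999) × 7ⁿ ≥ 4, i.e. 7ⁿ ≥ 11996.
7⁴ = 2401 falls short of 11996 but 7⁵ = 16807 reaches it, so n = 5.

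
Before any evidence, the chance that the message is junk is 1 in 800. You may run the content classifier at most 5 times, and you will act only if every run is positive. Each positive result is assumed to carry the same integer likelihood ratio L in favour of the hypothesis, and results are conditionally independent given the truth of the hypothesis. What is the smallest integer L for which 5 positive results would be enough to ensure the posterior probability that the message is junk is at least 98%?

Prior odds = 0.00125/0.99875 = 1/799.
Target odds = 0.98/0.02 = 49.
Need L⁵ ≥ 49 ÷ (1/799) = 39151.
8⁵ = 32768 < 39151 ≤ 59049 = 9⁵, so L = 9.

9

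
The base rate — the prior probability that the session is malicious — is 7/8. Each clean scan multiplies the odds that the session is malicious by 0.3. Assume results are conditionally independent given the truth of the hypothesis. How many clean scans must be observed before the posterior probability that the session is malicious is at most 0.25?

Prior odds = 0.875/0.125 = 7.
Likelihood ratio per clean scan = 0.3.
Target odds: 0.25 ÷ 0.75 = 1/3.
Need 7 × 0.3ⁿ ≤ 1/3, i.e. 0.3ⁿ ≤ 1/21.
0.3² = 0.09 is still above 1/21 but 0.3³ = 0.027 is at or below it, so n = 3.

3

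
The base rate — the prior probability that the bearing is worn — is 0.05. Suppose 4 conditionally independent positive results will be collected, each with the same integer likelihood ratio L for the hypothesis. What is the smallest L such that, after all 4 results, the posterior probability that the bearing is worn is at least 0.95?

5

Prior odds = 0.05/0.95 = 1/19.
Target odds = 0.95/0.05 = 19.
Need L⁴ ≥ 19 ÷ (1/19) = 361.
4⁴ = 256 < 361 ≤ 625 = 5⁴, so L = 5.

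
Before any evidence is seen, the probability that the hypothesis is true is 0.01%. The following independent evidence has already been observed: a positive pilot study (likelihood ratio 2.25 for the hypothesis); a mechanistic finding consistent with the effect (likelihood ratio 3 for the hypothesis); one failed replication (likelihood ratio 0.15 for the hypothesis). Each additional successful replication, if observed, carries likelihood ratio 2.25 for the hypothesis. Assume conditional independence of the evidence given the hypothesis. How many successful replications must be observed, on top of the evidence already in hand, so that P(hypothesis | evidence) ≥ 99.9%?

Prior odds = 0.0001/0.9999 = 1/9999.
Combined Bayes factor of the evidence already in hand = 2.25 × 3 × 0.15 = 1.0125.
Odds after that evidence = (1/9999) × 1.0125 = 9/88880.
Target odds = 0.999/0.001 = 999.
Need 2.25ⁿ ≥ 999 ÷ (9/88880) = 9865680.
2.25¹⁹ ≈4.91437e+06 falls short of 9865680 but 2.25²⁰ ≈1.10573e+07 reaches it, so n = 20.

20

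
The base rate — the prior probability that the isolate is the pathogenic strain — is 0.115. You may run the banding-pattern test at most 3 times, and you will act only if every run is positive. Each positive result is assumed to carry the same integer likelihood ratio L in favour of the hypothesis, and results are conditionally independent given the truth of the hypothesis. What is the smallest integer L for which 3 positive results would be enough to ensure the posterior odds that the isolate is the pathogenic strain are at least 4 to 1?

4

Prior odds = 0.115/0.885 = 23/177.
Target odds = 4.
Need L³ ≥ 4 ÷ (23/177) = 708/23.
3³ = 27 < 708/23 ≤ 64 = 4³, so L = 4.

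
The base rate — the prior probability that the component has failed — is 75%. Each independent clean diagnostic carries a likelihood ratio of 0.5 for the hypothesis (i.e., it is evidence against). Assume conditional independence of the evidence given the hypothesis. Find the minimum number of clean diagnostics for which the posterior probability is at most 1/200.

10

Prior odds = 0.75/0.25 = 3.
Likelihood ratio per clean diagnostic = 0.5.
Target odds: 0.005 ÷ 0.995 = 1/199.
Need 3 × 0.5ⁿ ≤ 1/199, i.e. 0.5ⁿ ≤ 1/597.
0.5⁹ = 0.001953125 is still above 1/597 but 0.5¹⁰ = 1/1024 is at or below it, so n = 10.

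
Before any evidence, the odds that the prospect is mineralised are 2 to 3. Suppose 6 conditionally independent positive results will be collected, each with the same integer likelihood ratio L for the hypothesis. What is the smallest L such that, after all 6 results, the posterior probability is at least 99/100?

3

Prior odds = 2/3.
Target odds = 0.99/0.01 = 99.
Need L⁶ ≥ 99 ÷ (2/3) = 148.5.
2⁶ = 64 < 148.5 ≤ 729 = 3⁶, so L = 3.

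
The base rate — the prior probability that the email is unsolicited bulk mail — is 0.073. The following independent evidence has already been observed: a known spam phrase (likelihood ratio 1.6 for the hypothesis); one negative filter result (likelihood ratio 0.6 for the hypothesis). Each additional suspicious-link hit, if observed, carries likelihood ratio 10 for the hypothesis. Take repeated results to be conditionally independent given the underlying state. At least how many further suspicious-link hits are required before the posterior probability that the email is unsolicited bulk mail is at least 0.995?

4

Prior odds = 0.073/0.927 = 73/927.
Combined Bayes factor of the evidence already in hand = 1.6 × 0.6 = 0.96.
Odds after that evidence = (73/927) × 0.96 = 584/7725.
Target odds = 0.995/0.005 = 199.
Need 10ⁿ ≥ 199 ÷ (584/7725) = 1537275/584.
10³ = 1000 falls short of 1537275/584 but 10⁴ = 10000 reaches it, so n = 4.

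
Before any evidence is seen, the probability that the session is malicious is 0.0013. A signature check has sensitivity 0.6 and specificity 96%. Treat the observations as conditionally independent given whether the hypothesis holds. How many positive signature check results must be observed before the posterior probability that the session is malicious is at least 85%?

Prior odds = 0.0013/0.9987 = 13/9987.
False-positive rate = 1 − 0.96 = 0.04; likelihood ratio of a positive = 0.6/0.04 = 15.
Target odds: 0.85 ÷ 0.15 = 17/3.
Require 15ⁿ ≥ 17/3 ÷ (13/9987) = 56593/13.
15³ = 3375 falls short of 56593/13 but 15⁴ = 50625 reaches it, so n = 4.

4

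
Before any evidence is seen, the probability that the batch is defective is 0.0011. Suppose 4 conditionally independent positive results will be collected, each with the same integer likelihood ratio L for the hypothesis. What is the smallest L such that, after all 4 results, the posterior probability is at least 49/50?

15

Prior odds = 0.0011/0.9989 = 11/9989.
Target odds = 0.98/0.02 = 49.
Need L⁴ ≥ 49 ÷ (11/9989) = 489461/11.
14⁴ = 38416 < 489461/11 ≤ 50625 = 15⁴, so L = 15.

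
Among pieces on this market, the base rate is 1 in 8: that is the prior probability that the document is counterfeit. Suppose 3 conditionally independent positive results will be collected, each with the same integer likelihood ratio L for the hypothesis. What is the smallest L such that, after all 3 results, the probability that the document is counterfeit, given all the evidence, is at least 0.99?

Prior odds = 0.125/0.875 = 1/7.
Target odds = 0.99/0.01 = 99.
Need L³ ≥ 99 ÷ (1/7) = 693.
8³ = 512 < 693 ≤ 729 = 9³, so L = 9.

9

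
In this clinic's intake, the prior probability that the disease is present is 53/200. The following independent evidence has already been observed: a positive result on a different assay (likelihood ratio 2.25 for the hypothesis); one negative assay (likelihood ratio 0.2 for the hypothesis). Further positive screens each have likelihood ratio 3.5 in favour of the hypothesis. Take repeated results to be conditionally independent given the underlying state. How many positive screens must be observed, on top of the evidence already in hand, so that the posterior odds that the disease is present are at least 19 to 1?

4

Prior odds = 0.265/0.735 = 53/147.
Combined Bayes factor of the evidence already in hand = 2.25 × 0.2 = 0.45.
Odds after that evidence = (53/147) × 0.45 = 159/980.
Target odds = 19.
Need 3.5ⁿ ≥ 19 ÷ (159/980) = 18620/159.
3.5³ = 42.875 falls short of 18620/159 but 3.5⁴ = 150.0625 reaches it, so n = 4.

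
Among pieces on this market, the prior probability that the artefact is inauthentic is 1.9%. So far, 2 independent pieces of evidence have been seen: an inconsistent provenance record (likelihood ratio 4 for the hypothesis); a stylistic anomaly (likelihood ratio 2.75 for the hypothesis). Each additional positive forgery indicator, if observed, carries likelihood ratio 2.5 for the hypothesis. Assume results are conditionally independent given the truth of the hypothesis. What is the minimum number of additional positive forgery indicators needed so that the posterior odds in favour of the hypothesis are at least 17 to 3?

Prior odds = 0.019/0.981 = 19/981.
Combined Bayes factor of the evidence already in hand = 4 × 2.75 = 11.
Odds after that evidence = (19/981) × 11 = 209/981.
Target odds = 17/3.
Need 2.5ⁿ ≥ 17/3 ÷ (209/981) = 5559/209.
2.5³ = 15.625 falls short of 5559/209 but 2.5⁴ = 39.0625 reaches it, so n = 4.

4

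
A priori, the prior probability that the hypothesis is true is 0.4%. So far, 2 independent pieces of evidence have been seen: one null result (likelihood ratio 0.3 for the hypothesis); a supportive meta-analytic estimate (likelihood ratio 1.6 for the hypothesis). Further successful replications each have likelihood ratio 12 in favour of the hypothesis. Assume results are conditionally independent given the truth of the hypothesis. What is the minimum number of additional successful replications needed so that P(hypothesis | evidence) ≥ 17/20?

4

Prior odds = 0.004/0.996 = 1/249.
Combined Bayes factor of the evidence already in hand = 0.3 × 1.6 = 0.48.
Odds after that evidence = (1/249) × 0.48 = 4/2075.
Target odds = 0.85/0.15 = 17/3.
Need 12ⁿ ≥ 17/3 ÷ (4/2075) = 35275/12.
12³ = 1728 falls short of 35275/12 but 12⁴ = 20736 reaches it, so n = 4.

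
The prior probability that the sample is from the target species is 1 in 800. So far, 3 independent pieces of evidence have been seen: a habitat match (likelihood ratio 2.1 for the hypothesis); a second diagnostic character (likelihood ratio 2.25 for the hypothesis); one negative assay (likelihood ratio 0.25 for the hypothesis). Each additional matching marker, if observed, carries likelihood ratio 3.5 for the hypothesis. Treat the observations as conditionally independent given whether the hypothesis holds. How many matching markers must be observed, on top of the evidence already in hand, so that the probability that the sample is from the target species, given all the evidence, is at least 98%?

Prior odds = 0.00125/0.99875 = 1/799.
Combined Bayes factor of the evidence already in hand = 2.1 × 2.25 × 0.25 = 1.18125.
Odds after that evidence = (1/799) × 1.18125 = 189/127840.
Target odds = 0.98/0.02 = 49.
Need 3.5ⁿ ≥ 49 ÷ (189/127840) = 894880/27.
3.5⁸ = 5764801/256 falls short of 894880/27 but 3.5⁹ = 40353607/512 reaches it, so n = 9.

9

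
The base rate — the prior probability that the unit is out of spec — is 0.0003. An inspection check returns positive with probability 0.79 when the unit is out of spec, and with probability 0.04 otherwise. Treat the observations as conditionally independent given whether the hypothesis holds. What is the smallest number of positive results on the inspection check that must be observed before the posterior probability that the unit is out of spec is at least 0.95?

Prior odds = 0.0003/0.9997 = 3/9997.
Likelihood ratio of a positive result = 0.79/0.04 = 19.75.
Target odds: 0.95 ÷ 0.05 = 19.
Need (3/9997) × 19.75ⁿ ≥ 19, i.e. 19.75ⁿ ≥ 189943/3.
19.75³ = 7703.734375 falls short of 189943/3 but 19.75⁴ = 38950081/256 reaches it, so n = 4.

4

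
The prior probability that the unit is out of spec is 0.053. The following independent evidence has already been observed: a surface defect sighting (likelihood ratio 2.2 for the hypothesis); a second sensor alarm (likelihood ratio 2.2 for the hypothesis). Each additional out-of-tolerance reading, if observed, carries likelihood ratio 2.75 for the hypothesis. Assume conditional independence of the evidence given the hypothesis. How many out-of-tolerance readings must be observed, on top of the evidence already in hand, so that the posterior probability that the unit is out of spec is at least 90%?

Prior odds = 0.053/0.947 = 53/947.
Combined Bayes factor of the evidence already in hand = 2.2 × 2.2 = 4.84.
Odds after that evidence = (53/947) × 4.84 = 6413/23675.
Target odds = 0.9/0.1 = 9.
Need 2.75ⁿ ≥ 9 ÷ (6413/23675) = 213075/6413.
2.75³ = 20.796875 falls short of 213075/6413 but 2.75⁴ = 57.19140625 reaches it, so n = 4.

4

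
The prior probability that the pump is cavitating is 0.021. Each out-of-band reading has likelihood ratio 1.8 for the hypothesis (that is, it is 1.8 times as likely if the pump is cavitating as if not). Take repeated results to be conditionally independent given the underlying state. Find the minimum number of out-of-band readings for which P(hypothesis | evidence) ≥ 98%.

14

Prior odds = 0.021/0.979 = 21/979.
Likelihood ratio per out-of-band reading = 1.8.
Target posterior odds = 0.98/0.02 = 49.
Require 1.8ⁿ ≥ 49 ÷ (21/979) = 6853/3.
1.8¹³ ≈2082.3 falls short of 6853/3 but 1.8¹⁴ ≈3748.13 reaches it, so n = 14.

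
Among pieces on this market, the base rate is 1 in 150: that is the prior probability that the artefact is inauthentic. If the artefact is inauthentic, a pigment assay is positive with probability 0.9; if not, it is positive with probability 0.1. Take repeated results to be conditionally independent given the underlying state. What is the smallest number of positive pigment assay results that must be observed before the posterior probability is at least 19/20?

Prior odds = (1/150)/(149/150) = 1/149.
Likelihood ratio of a positive = 0.9/0.1 = 9.
Target odds: 0.95 ÷ 0.05 = 19.
Require 9ⁿ ≥ 19 ÷ (1/149) = 2831.
9³ = 729 falls short of 2831 but 9⁴ = 6561 reaches it, so n = 4.

4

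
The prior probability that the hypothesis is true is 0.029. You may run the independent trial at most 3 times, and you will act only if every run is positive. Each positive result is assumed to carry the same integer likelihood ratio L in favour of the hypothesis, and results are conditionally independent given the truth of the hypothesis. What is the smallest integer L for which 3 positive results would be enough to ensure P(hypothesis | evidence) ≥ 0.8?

Prior odds = 0.029/0.971 = 29/971.
Target odds = 0.8/0.2 = 4.
Need L³ ≥ 4 ÷ (29/971) = 3884/29.
5³ = 125 < 3884/29 ≤ 216 = 6³, so L = 6.

6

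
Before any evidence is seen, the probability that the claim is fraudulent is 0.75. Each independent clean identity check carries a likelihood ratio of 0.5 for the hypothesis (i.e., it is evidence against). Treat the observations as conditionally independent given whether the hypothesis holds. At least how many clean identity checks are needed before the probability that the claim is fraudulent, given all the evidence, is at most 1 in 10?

5

Prior odds: 0.75 ÷ 0.25 = 3.
Likelihood ratio per clean identity check = 0.5.
Target posterior odds = 0.1/0.9 = 1/9.
Need 3 × 0.5ⁿ ≤ 1/9, i.e. 0.5ⁿ ≤ 1/27.
0.5⁴ = 0.0625 is still above 1/27 but 0.5⁵ = 0.03125 is at or below it, so n = 5.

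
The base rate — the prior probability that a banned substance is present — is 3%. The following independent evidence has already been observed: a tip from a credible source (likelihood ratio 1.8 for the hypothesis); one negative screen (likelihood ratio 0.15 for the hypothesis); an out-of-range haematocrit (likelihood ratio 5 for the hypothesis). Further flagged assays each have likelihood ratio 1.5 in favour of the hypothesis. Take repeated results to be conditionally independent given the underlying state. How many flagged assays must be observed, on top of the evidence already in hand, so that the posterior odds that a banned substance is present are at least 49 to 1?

18

Prior odds = 0.03/0.97 = 3/97.
Combined Bayes factor of the evidence already in hand = 1.8 × 0.15 × 5 = 1.35.
Odds after that evidence = (3/97) × 1.35 = 81/1940.
Target odds = 49.
Need 1.5ⁿ ≥ 49 ÷ (81/1940) = 95060/81.
1.5¹⁷ = 129140163/131072 falls short of 95060/81 but 1.5¹⁸ = 387420489/262144 reaches it, so n = 18.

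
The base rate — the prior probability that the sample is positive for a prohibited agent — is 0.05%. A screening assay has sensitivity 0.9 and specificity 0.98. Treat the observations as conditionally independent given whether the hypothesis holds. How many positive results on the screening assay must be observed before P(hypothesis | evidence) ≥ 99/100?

4

Prior odds = 0.0005/0.9995 = 1/1999.
False-positive rate = 1 − 0.98 = 0.02; likelihood ratio of a positive = 0.9/0.02 = 45.
Target odds: 0.99 ÷ 0.01 = 99.
Need (1/1999) × 45ⁿ ≥ 99, i.e. 45ⁿ ≥ 197901.
45³ = 91125 falls short of 197901 but 45⁴ = 4100625 reaches it, so n = 4.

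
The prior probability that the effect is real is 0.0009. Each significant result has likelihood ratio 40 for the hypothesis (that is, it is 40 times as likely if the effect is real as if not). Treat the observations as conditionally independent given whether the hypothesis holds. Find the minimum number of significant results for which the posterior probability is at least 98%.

3

Prior odds: 0.0009 ÷ 0.9991 = 9/9991.
Likelihood ratio per significant result = 40.
Target odds: 0.98 ÷ 0.02 = 49.
Need (9/9991) × 40ⁿ ≥ 49, i.e. 40ⁿ ≥ 489559/9.
40² = 1600 falls short of 489559/9 but 40³ = 64000 reaches it, so n = 3.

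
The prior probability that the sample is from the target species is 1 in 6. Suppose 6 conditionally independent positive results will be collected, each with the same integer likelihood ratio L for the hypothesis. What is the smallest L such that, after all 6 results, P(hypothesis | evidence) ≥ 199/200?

4

Prior odds = (1/6)/(5/6) = 0.2.
Target odds = 0.995/0.005 = 199.
Need L⁶ ≥ 199 ÷ 0.2 = 995.
3⁶ = 729 < 995 ≤ 4096 = 4⁶, so L = 4.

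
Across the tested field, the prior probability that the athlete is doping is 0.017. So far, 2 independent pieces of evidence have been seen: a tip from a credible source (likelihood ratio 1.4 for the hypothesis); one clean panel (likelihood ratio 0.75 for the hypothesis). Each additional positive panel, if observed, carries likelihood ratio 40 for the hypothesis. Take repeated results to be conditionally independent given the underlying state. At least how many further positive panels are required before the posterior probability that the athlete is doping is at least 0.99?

3

Prior odds = 0.017/0.983 = 17/983.
Combined Bayes factor of the evidence already in hand = 1.4 × 0.75 = 1.05.
Odds after that evidence = (17/983) × 1.05 = 357/19660.
Target odds = 0.99/0.01 = 99.
Need 40ⁿ ≥ 99 ÷ (357/19660) = 648780/119.
40² = 1600 falls short of 648780/119 but 40³ = 64000 reaches it, so n = 3.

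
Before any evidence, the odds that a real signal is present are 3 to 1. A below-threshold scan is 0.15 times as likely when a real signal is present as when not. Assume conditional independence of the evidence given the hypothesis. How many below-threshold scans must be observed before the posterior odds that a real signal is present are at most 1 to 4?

Prior odds = 3.
Likelihood ratio per below-threshold scan = 0.15.
Target odds = 0.25.
Require 0.15ⁿ ≤ 0.25 ÷ 3 = 1/12.
0.15¹ = 0.15 is still above 1/12 but 0.15² = 0.0225 is at or below it, so n = 2.

2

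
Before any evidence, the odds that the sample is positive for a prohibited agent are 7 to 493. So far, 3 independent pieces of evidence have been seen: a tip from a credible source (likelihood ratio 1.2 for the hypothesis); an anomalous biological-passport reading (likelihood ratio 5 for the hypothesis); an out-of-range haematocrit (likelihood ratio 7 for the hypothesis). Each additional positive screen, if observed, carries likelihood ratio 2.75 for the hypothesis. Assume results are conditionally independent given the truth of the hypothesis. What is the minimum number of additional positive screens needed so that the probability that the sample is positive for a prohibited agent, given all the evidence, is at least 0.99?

Prior odds = 7/493.
Combined Bayes factor of the evidence already in hand = 1.2 × 5 × 7 = 42.
Odds after that evidence = (7/493) × 42 = 294/493.
Target odds = 0.99/0.01 = 99.
Need 2.75ⁿ ≥ 99 ÷ (294/493) = 16269/98.
2.75⁵ = 161051/1024 falls short of 16269/98 but 2.75⁶ = 1771561/4096 reaches it, so n = 6.

6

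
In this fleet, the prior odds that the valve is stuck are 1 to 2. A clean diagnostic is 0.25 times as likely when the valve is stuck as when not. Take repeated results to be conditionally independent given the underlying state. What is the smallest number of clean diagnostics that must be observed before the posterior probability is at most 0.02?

Prior odds = 0.5.
Likelihood ratio per clean diagnostic = 0.25.
Target odds: 0.02 ÷ 0.98 = 1/49.
Require 0.25ⁿ ≤ 1/49 ÷ 0.5 = 2/49.
0.25² = 0.0625 is still above 2/49 but 0.25³ = 0.015625 is at or below it, so n = 3.

3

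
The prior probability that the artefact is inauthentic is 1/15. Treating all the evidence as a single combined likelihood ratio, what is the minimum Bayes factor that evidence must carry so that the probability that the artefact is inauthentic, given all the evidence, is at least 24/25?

Prior odds = (1/15)/(14/15) = 1/14.
Target odds = 0.96/0.04 = 24.
Required Bayes factor = 24 ÷ (1/14) = 336.

336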